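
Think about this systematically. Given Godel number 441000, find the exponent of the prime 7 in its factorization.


Factorize 441000 by dividing by 7 repeatedly.
Division steps: 7 divides 441000 exactly 2 time(s).
Exponent of 7 = 2

2


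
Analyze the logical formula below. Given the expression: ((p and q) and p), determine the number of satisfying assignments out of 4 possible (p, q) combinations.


Check all 4 assignments:
p=0, q=0: 0
p=0, q=1: 0
p=1, q=0: 0
p=1, q=1: 1
Count of True = 1

1


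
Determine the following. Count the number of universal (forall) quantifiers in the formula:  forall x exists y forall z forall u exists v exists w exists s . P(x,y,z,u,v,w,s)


Quantifier prefix: forall x exists y forall z forall u exists v exists w exists s
Mark each quantifier type:
  U E U U E E E
Universal count = 3, Existential count = 4
Asked for universal (forall) quantifiers: 3

3


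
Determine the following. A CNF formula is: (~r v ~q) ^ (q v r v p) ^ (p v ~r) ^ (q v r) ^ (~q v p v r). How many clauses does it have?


A CNF formula is a conjunction of clauses.
Clauses are separated by ^.
Counting the conjuncts: 5 clauses.

5


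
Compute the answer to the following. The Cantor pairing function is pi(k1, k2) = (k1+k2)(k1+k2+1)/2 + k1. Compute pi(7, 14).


k1 + k2 = 21
(k1+k2)(k1+k2+1)/2 = 21 * 22 / 2 = 231
pi = 231 + 7 = 238

238


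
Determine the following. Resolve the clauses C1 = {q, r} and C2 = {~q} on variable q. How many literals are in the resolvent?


Remove q from C1 and ~q from C2.
C1 remainder: {r}
C2 remainder: {}
Union (resolvent): {r}
Resolvent has 1 literal(s).

1


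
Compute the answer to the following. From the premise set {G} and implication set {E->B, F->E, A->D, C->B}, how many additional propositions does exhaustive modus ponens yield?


Initial facts: {G}
Apply modus ponens to closure:
  (no implication fires)
Final known: {G}
New propositions: {(none)}
Count = 0

0


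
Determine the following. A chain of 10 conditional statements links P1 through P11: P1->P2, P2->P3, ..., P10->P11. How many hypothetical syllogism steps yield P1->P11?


With 10 implications in a chain connecting 11 propositions:
P1->P2, P2->P3, ..., P10->P11
Steps needed = (number of implications) - 1 = 10 - 1 = 9

9


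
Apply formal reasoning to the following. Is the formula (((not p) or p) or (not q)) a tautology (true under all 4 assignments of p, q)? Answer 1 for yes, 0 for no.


Check all 4 assignments:
p=0, q=0: 1
p=0, q=1: 1
p=1, q=0: 1
p=1, q=1: 1
Satisfying count = 4/4.
Tautology iff count = 4: yes.

1


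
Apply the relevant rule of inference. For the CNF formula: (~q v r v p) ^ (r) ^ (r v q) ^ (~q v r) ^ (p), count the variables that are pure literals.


Check each variable for pure literal status:
p: pure positive
q: mixed (not pure)
r: pure positive
Pure literal count = 2

2


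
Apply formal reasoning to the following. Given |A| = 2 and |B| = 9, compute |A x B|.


The Cartesian product A x B contains all ordered pairs (a, b).
|A x B| = |A| * |B| = 2 * 9 = 18

18


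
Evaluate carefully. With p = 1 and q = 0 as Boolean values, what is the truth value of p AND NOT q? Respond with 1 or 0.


p = 1, q = 0
Operation: p AND NOT q
Evaluate: 1 AND NOT 0 = 1

1


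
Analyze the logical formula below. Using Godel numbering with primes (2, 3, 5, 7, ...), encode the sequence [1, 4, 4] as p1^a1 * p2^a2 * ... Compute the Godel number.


Encode each element as an exponent of the corresponding prime:
  2^1 = 2
  3^4 = 81
  5^4 = 625
Product = 2 * 81 * 625 = 101250

101250


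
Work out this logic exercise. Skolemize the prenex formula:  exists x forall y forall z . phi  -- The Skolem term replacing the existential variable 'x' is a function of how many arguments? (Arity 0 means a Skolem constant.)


Quantifier prefix: exists x forall y forall z
'x' is existentially quantified at position 1.
No universal quantifiers precede it.
Skolem function arity = 0 (a Skolem constant)

0


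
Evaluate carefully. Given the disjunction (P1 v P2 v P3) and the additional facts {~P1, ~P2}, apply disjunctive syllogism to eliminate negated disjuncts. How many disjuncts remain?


Original disjuncts (3): P1, P2, P3
Negated (eliminate): ~P1, ~P2
Remaining disjuncts: P3
Count = 3 - 2 = 1

1


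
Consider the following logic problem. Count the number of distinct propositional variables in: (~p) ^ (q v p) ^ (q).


Identify each variable that appears in the formula.
Variables found: p, q
Count = 2

2


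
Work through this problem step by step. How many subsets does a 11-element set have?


The power set of a set with n elements has 2^n elements.
|P(S)| = 2^11 = 2048

2048


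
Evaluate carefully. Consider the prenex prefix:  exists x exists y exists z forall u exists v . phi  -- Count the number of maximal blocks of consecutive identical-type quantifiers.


Quantifier-type sequence: E E E A E  (A=forall, E=exists)
Group into maximal same-type runs:
  Ex3 | Ax1 | Ex1
Number of blocks = 3

3


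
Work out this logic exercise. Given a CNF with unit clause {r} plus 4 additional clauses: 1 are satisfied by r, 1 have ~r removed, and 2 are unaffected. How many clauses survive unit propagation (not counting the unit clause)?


Satisfied (removed): 1
Shortened (remain): 1
Unchanged (remain): 2
Remaining = 1 + 2 = 3

3


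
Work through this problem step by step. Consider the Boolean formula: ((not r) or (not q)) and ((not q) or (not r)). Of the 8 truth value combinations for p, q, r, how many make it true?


Evaluate all 8 assignments for p, q, r:
p=0, q=0, r=0: 1
p=0, q=0, r=1: 1
p=0, q=1, r=0: 1
p=0, q=1, r=1: 0
p=1, q=0, r=0: 1
p=1, q=0, r=1: 1
p=1, q=1, r=0: 1
p=1, q=1, r=1: 0
Satisfying count = 6

6


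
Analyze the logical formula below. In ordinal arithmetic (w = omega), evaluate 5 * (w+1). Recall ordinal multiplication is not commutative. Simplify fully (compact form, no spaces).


Compute 5 * (w+1).
Ordinal * is associative and left-distributive over +, but NOT commutative; for finite n>1, n*w = w but w*n stays w*n.
By left-distributivity: 5 * (w+1) = 5*w + 5*1 = w + 5 = w+5.
Result = w+5

w+5


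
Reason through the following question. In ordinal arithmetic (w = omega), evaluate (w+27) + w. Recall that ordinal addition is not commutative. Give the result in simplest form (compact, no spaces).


Compute (w+27) + w.
Ordinal + is associative but NOT commutative; for finite n>0, n + w = w but w + n stays w+n.
(w+27) + w = w + (27+w) = w + w = w*2 (the finite tail 27 is absorbed by the right w).
Result = w*2

w*2


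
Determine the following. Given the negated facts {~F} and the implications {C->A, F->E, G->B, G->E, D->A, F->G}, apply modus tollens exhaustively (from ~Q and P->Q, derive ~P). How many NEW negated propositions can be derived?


Initial negated facts: {~F}
Apply modus tollens to closure:
  (no implication fires)
Final negated: {~F}
New negations: {(none)}
Count = 0

0


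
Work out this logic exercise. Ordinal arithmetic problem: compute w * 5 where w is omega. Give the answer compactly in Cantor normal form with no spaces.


Compute w * 5.
Ordinal * is associative and left-distributive over +, but NOT commutative; for finite n>1, n*w = w but w*n stays w*n.
w * 5 means 5 copies of w concatenated: w*5.
Result = w*5

w*5


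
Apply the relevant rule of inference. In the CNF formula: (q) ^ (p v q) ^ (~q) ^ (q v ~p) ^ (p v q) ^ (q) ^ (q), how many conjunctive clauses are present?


A CNF formula is a conjunction of clauses.
Clauses are separated by ^.
Counting the conjuncts: 7 clauses.

7


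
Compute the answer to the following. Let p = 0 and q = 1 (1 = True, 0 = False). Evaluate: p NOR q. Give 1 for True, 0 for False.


p = 0, q = 1
Operation: p NOR q
Evaluate: 0 NOR 1 = 0

0


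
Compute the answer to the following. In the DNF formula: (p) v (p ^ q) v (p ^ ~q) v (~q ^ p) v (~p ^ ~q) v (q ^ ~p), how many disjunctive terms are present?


A DNF formula is a disjunction of terms (conjunctions).
Terms are separated by v.
Counting the disjuncts: 6 terms.

6


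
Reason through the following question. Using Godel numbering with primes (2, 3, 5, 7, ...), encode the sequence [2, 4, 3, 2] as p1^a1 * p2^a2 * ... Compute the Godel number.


Encode each element as an exponent of the corresponding prime:
  2^2 = 4
  3^4 = 81
  5^3 = 125
  7^2 = 49
Product = 4 * 81 * 125 * 49 = 1984500

1984500


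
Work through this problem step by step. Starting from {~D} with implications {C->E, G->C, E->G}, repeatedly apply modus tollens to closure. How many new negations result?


Initial negated facts: {~D}
Apply modus tollens to closure:
  (no implication fires)
Final negated: {~D}
New negations: {(none)}
Count = 0

0


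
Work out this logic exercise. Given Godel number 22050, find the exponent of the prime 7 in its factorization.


Factorize 22050 by dividing by 7 repeatedly.
Division steps: 7 divides 22050 exactly 2 time(s).
Exponent of 7 = 2

2


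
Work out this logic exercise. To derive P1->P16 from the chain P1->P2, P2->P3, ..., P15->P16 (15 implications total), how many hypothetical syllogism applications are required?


With 15 implications in a chain connecting 16 propositions:
P1->P2, P2->P3, ..., P15->P16
Steps needed = (number of implications) - 1 = 15 - 1 = 14

14


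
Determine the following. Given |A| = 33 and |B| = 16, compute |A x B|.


The Cartesian product A x B contains all ordered pairs (a, b).
|A x B| = |A| * |B| = 33 * 16 = 528

528


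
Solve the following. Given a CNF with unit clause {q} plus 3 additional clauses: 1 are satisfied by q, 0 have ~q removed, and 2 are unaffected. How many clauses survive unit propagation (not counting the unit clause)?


Satisfied (removed): 1
Shortened (remain): 0
Unchanged (remain): 2
Remaining = 0 + 2 = 2

2


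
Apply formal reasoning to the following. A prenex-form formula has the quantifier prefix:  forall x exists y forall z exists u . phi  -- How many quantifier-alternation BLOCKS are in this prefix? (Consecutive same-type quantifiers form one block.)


Quantifier-type sequence: A E A E  (A=forall, E=exists)
Group into maximal same-type runs:
  Ax1 | Ex1 | Ax1 | Ex1
Number of blocks = 4

4


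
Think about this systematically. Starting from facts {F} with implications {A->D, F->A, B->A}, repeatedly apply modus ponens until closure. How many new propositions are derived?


Initial facts: {F}
Apply modus ponens to closure:
  F and F->A  =>  A
  A and A->D  =>  D
Final known: {A, D, F}
New propositions: {A, D}
Count = 2

2


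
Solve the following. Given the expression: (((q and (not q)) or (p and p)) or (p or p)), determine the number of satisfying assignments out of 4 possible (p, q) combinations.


Check all 4 assignments:
p=0, q=0: 0
p=0, q=1: 0
p=1, q=0: 1
p=1, q=1: 1
Count of True = 2

2


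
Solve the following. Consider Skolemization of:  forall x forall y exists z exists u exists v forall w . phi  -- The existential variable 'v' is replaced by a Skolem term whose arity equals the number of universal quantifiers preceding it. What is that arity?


Quantifier prefix: forall x forall y exists z exists u exists v forall w
'v' is existentially quantified at position 5.
Universal variables preceding it: x, y
Skolem function arity = 2

2


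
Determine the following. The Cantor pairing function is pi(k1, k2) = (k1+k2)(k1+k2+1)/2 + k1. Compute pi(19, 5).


k1 + k2 = 24
(k1+k2)(k1+k2+1)/2 = 24 * 25 / 2 = 300
pi = 300 + 19 = 319

319


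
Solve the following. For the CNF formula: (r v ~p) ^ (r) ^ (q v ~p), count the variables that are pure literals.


Check each variable for pure literal status:
p: pure negative
q: pure positive
r: pure positive
Pure literal count = 3

3


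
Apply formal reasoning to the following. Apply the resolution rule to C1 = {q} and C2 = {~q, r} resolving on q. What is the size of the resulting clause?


Remove q from C1 and ~q from C2.
C1 remainder: {}
C2 remainder: {r}
Union (resolvent): {r}
Resolvent has 1 literal(s).

1


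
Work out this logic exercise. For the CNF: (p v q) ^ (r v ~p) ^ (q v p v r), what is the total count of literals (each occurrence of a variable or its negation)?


Counting literals in each clause:
Clause 1: 2 literal(s)
Clause 2: 2 literal(s)
Clause 3: 3 literal(s)
Total = 7

7


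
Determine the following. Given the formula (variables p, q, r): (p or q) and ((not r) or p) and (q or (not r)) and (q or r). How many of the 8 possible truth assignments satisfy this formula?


Evaluate all 8 assignments for p, q, r:
p=0, q=0, r=0: 0
p=0, q=0, r=1: 0
p=0, q=1, r=0: 1
p=0, q=1, r=1: 0
p=1, q=0, r=0: 0
p=1, q=0, r=1: 0
p=1, q=1, r=0: 1
p=1, q=1, r=1: 1
Satisfying count = 3

3


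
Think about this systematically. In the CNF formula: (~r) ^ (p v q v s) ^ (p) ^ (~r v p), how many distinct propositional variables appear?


Identify each variable that appears in the formula.
Variables found: p, q, r, s
Count = 4

4


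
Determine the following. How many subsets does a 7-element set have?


The power set of a set with n elements has 2^n elements.
|P(S)| = 2^7 = 128

128


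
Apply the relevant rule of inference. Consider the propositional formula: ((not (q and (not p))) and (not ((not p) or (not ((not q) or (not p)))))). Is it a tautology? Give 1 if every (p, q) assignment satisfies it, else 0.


Check all 4 assignments:
p=0, q=0: 0
p=0, q=1: 0
p=1, q=0: 1
p=1, q=1: 0
Satisfying count = 1/4.
Tautology iff count = 4: no.

0


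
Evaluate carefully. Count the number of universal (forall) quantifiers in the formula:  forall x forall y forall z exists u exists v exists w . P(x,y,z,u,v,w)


Quantifier prefix: forall x forall y forall z exists u exists v exists w
Mark each quantifier type:
  U U U E E E
Universal count = 3, Existential count = 3
Asked for universal (forall) quantifiers: 3

3


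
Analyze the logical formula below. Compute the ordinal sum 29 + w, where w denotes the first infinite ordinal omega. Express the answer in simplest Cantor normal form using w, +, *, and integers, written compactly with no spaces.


Compute 29 + w.
Ordinal + is associative but NOT commutative; for finite n>0, n + w = w but w + n stays w+n.
Any finite left addend is absorbed by w on the right: 29 + w = w.
Result = w

w


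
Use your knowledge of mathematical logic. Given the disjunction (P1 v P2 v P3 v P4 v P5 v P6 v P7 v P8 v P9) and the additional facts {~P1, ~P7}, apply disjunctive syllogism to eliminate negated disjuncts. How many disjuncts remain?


Original disjuncts (9): P1, P2, P3, P4, P5, P6, P7, P8, P9
Negated (eliminate): ~P1, ~P7
Remaining disjuncts: P2, P3, P4, P5, P6, P8, P9
Count = 9 - 2 = 7

7


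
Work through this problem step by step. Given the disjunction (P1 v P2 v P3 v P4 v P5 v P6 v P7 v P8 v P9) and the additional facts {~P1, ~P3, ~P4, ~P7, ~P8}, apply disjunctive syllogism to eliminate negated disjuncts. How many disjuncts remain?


Original disjuncts (9): P1, P2, P3, P4, P5, P6, P7, P8, P9
Negated (eliminate): ~P1, ~P3, ~P4, ~P7, ~P8
Remaining disjuncts: P2, P5, P6, P9
Count = 9 - 5 = 4

4


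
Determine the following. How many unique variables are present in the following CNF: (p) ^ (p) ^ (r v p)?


Identify each variable that appears in the formula.
Variables found: p, r
Count = 2

2


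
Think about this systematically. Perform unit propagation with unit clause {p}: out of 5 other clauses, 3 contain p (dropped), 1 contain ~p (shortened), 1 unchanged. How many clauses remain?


Satisfied (removed): 3
Shortened (remain): 1
Unchanged (remain): 1
Remaining = 1 + 1 = 2

2


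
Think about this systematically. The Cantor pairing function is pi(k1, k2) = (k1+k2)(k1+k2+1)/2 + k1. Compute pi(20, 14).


k1 + k2 = 34
(k1+k2)(k1+k2+1)/2 = 34 * 35 / 2 = 595
pi = 595 + 20 = 615

615


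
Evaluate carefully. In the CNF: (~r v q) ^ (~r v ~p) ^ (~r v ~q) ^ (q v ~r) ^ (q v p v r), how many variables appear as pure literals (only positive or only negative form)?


Check each variable for pure literal status:
p: mixed (not pure)
q: mixed (not pure)
r: mixed (not pure)
Pure literal count = 0

0


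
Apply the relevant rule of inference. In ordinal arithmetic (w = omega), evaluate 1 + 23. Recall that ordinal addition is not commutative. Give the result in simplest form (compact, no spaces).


Compute 1 + 23.
Ordinal + is associative but NOT commutative; for finite n>0, n + w = w but w + n stays w+n.
Both operands finite; ordinal + agrees with natural +: 1 + 23 = 24.
Result = 24

24


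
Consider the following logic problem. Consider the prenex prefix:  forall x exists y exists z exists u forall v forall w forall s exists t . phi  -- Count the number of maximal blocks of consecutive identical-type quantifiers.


Quantifier-type sequence: A E E E A A A E  (A=forall, E=exists)
Group into maximal same-type runs:
  Ax1 | Ex3 | Ax3 | Ex1
Number of blocks = 4

4


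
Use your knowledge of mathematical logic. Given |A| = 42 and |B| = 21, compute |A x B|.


The Cartesian product A x B contains all ordered pairs (a, b).
|A x B| = |A| * |B| = 42 * 21 = 882

882


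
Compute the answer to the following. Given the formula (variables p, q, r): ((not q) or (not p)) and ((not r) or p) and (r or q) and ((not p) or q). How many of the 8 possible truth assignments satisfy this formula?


Evaluate all 8 assignments for p, q, r:
p=0, q=0, r=0: 0
p=0, q=0, r=1: 0
p=0, q=1, r=0: 1
p=0, q=1, r=1: 0
p=1, q=0, r=0: 0
p=1, q=0, r=1: 0
p=1, q=1, r=0: 0
p=1, q=1, r=1: 0
Satisfying count = 1

1


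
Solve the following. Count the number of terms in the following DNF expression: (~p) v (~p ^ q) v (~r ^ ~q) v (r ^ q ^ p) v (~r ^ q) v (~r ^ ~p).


A DNF formula is a disjunction of terms (conjunctions).
Terms are separated by v.
Counting the disjuncts: 6 terms.

6


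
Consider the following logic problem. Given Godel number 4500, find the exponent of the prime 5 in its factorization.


Factorize 4500 by dividing by 5 repeatedly.
Division steps: 5 divides 4500 exactly 3 time(s).
Exponent of 5 = 3

3


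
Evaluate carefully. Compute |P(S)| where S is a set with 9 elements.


The power set of a set with n elements has 2^n elements.
|P(S)| = 2^9 = 512

512


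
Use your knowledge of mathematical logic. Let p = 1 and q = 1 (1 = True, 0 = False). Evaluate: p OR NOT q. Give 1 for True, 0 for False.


p = 1, q = 1
Operation: p OR NOT q
Evaluate: 1 OR NOT 1 = 1

1


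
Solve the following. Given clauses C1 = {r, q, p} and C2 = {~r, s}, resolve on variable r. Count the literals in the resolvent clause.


Remove r from C1 and ~r from C2.
C1 remainder: {q, p}
C2 remainder: {s}
Union (resolvent): {p, q, s}
Resolvent has 3 literal(s).

3


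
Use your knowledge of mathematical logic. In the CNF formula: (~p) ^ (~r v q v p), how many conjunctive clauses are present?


A CNF formula is a conjunction of clauses.
Clauses are separated by ^.
Counting the conjuncts: 2 clauses.

2


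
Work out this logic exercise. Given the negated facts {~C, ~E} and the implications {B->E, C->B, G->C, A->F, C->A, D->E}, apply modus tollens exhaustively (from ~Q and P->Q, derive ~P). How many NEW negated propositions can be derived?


Initial negated facts: {~C, ~E}
Apply modus tollens to closure:
  ~E and B->E  =>  ~B
  ~C and G->C  =>  ~G
  ~E and D->E  =>  ~D
Final negated: {~B, ~C, ~D, ~E, ~G}
New negations: {~B, ~D, ~G}
Count = 3

3


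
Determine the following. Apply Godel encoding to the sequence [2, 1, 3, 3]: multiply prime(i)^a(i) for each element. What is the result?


Encode each element as an exponent of the corresponding prime:
  2^2 = 4
  3^1 = 3
  5^3 = 125
  7^3 = 343
Product = 4 * 3 * 125 * 343 = 514500

514500


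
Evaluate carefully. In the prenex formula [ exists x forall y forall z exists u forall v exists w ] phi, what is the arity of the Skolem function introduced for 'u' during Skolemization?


Quantifier prefix: exists x forall y forall z exists u forall v exists w
'u' is existentially quantified at position 4.
Universal variables preceding it: y, z
Skolem function arity = 2

2


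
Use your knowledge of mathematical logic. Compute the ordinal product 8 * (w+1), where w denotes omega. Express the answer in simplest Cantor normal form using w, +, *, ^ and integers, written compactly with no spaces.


Compute 8 * (w+1).
Ordinal * is associative and left-distributive over +, but NOT commutative; for finite n>1, n*w = w but w*n stays w*n.
By left-distributivity: 8 * (w+1) = 8*w + 8*1 = w + 8 = w+8.
Result = w+8

w+8


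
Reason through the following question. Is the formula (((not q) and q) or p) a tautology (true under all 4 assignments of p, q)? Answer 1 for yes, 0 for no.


Check all 4 assignments:
p=0, q=0: 0
p=0, q=1: 0
p=1, q=0: 1
p=1, q=1: 1
Satisfying count = 2/4.
Tautology iff count = 4: no.

0


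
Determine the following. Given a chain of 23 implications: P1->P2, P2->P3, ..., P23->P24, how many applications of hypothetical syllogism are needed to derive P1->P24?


With 23 implications in a chain connecting 24 propositions:
P1->P2, P2->P3, ..., P23->P24
Steps needed = (number of implications) - 1 = 23 - 1 = 22

22


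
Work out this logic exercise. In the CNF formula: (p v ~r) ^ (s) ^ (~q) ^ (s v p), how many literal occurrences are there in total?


Counting literals in each clause:
Clause 1: 2 literal(s)
Clause 2: 1 literal(s)
Clause 3: 1 literal(s)
Clause 4: 2 literal(s)
Total = 6

6


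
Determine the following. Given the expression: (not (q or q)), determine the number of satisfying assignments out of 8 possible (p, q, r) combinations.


Check all 8 assignments:
p=0, q=0, r=0: 1
p=0, q=0, r=1: 1
p=0, q=1, r=0: 0
p=0, q=1, r=1: 0
p=1, q=0, r=0: 1
p=1, q=0, r=1: 1
p=1, q=1, r=0: 0
p=1, q=1, r=1: 0
Count of True = 4

4


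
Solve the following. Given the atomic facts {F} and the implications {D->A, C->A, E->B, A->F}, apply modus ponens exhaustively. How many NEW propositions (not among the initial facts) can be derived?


Initial facts: {F}
Apply modus ponens to closure:
  (no implication fires)
Final known: {F}
New propositions: {(none)}
Count = 0

0


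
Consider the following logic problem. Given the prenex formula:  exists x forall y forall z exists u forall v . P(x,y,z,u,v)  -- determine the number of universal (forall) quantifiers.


Quantifier prefix: exists x forall y forall z exists u forall v
Mark each quantifier type:
  E U U E U
Universal count = 3, Existential count = 2
Asked for universal (forall) quantifiers: 3

3


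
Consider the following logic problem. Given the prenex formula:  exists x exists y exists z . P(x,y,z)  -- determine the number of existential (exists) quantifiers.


Quantifier prefix: exists x exists y exists z
Mark each quantifier type:
  E E E
Universal count = 0, Existential count = 3
Asked for existential (exists) quantifiers: 3

3


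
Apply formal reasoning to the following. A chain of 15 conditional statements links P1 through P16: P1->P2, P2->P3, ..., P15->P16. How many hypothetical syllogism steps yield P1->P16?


With 15 implications in a chain connecting 16 propositions:
P1->P2, P2->P3, ..., P15->P16
Steps needed = (number of implications) - 1 = 15 - 1 = 14

14


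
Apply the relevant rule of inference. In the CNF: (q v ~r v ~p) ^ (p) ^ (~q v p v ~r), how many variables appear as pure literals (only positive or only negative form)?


Check each variable for pure literal status:
p: mixed (not pure)
q: mixed (not pure)
r: pure negative
Pure literal count = 1

1


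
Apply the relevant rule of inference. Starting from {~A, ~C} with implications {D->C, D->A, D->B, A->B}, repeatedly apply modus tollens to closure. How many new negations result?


Initial negated facts: {~A, ~C}
Apply modus tollens to closure:
  ~C and D->C  =>  ~D
Final negated: {~A, ~C, ~D}
New negations: {~D}
Count = 1

1


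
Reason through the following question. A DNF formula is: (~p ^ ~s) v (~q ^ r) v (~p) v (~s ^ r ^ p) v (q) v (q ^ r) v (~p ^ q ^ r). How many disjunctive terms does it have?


A DNF formula is a disjunction of terms (conjunctions).
Terms are separated by v.
Counting the disjuncts: 7 terms.

7


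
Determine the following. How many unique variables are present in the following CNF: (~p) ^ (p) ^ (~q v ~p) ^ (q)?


Identify each variable that appears in the formula.
Variables found: p, q
Count = 2

2


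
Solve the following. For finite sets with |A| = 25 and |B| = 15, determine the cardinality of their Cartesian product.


The Cartesian product A x B contains all ordered pairs (a, b).
|A x B| = |A| * |B| = 25 * 15 = 375

375


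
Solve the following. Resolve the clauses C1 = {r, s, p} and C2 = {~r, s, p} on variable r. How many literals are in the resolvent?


Remove r from C1 and ~r from C2.
C1 remainder: {s, p}
C2 remainder: {s, p}
Union (resolvent): {p, s}
Resolvent has 2 literal(s).

2


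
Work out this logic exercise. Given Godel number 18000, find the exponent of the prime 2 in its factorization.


Factorize 18000 by dividing by 2 repeatedly.
Division steps: 2 divides 18000 exactly 4 time(s).
Exponent of 2 = 4

4


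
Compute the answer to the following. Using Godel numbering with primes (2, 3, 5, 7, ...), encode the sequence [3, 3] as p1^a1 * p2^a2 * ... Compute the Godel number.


Encode each element as an exponent of the corresponding prime:
  2^3 = 8
  3^3 = 27
Product = 8 * 27 = 216

216


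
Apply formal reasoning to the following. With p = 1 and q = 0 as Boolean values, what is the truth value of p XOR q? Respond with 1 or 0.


p = 1, q = 0
Operation: p XOR q
Evaluate: 1 XOR 0 = 1

1


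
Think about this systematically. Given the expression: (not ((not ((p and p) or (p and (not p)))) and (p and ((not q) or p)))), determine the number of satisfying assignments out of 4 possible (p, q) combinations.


Check all 4 assignments:
p=0, q=0: 1
p=0, q=1: 1
p=1, q=0: 1
p=1, q=1: 1
Count of True = 4

4


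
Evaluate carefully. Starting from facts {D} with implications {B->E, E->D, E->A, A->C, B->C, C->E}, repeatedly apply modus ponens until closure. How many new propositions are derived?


Initial facts: {D}
Apply modus ponens to closure:
  (no implication fires)
Final known: {D}
New propositions: {(none)}
Count = 0

0


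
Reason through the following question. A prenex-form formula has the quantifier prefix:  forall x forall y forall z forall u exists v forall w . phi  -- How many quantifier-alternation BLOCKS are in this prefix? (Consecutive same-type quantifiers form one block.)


Quantifier-type sequence: A A A A E A  (A=forall, E=exists)
Group into maximal same-type runs:
  Ax4 | Ex1 | Ax1
Number of blocks = 3

3


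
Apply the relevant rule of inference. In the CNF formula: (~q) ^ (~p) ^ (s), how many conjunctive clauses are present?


A CNF formula is a conjunction of clauses.
Clauses are separated by ^.
Counting the conjuncts: 3 clauses.

3


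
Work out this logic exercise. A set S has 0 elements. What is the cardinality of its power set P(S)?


The power set of a set with n elements has 2^n elements.
|P(S)| = 2^0 = 1

1


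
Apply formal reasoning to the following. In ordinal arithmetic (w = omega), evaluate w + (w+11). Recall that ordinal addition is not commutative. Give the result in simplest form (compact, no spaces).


Compute w + (w+11).
Ordinal + is associative but NOT commutative; for finite n>0, n + w = w but w + n stays w+n.
w + (w+11) = (w+w) + 11 = w*2+11.
Result = w*2+11

w*2+11


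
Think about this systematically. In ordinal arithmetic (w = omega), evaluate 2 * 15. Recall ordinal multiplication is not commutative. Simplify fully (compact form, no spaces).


Compute 2 * 15.
Ordinal * is associative and left-distributive over +, but NOT commutative; for finite n>1, n*w = w but w*n stays w*n.
Both finite; ordinal * agrees with natural *: 2 * 15 = 30.
Result = 30

30


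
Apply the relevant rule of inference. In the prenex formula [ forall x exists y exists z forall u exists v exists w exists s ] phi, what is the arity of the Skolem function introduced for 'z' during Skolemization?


Quantifier prefix: forall x exists y exists z forall u exists v exists w exists s
'z' is existentially quantified at position 3.
Universal variables preceding it: x
Skolem function arity = 1

1


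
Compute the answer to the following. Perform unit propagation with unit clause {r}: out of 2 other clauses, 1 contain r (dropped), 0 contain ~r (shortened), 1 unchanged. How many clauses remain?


Satisfied (removed): 1
Shortened (remain): 0
Unchanged (remain): 1
Remaining = 0 + 1 = 1

1


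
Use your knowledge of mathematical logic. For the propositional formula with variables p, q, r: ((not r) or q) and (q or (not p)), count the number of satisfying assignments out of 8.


Evaluate all 8 assignments for p, q, r:
p=0, q=0, r=0: 1
p=0, q=0, r=1: 0
p=0, q=1, r=0: 1
p=0, q=1, r=1: 1
p=1, q=0, r=0: 0
p=1, q=0, r=1: 0
p=1, q=1, r=0: 1
p=1, q=1, r=1: 1
Satisfying count = 5

5


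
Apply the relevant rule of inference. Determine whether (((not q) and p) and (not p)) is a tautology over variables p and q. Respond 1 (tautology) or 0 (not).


Check all 4 assignments:
p=0, q=0: 0
p=0, q=1: 0
p=1, q=0: 0
p=1, q=1: 0
Satisfying count = 0/4.
Tautology iff count = 4: no.

0


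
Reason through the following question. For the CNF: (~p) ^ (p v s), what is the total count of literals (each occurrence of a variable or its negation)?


Counting literals in each clause:
Clause 1: 1 literal(s)
Clause 2: 2 literal(s)
Total = 3

3


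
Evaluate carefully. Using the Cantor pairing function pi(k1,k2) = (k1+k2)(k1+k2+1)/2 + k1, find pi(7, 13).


k1 + k2 = 20
(k1+k2)(k1+k2+1)/2 = 20 * 21 / 2 = 210
pi = 210 + 7 = 217

217


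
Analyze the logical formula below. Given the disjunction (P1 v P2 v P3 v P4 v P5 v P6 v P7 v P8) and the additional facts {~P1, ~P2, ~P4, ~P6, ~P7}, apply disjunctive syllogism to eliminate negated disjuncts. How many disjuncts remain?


Original disjuncts (8): P1, P2, P3, P4, P5, P6, P7, P8
Negated (eliminate): ~P1, ~P2, ~P4, ~P6, ~P7
Remaining disjuncts: P3, P5, P8
Count = 8 - 5 = 3

3


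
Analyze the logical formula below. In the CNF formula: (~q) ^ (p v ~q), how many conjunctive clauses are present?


A CNF formula is a conjunction of clauses.
Clauses are separated by ^.
Counting the conjuncts: 2 clauses.

2


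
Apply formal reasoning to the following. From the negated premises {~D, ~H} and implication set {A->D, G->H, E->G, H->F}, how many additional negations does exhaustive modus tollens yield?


Initial negated facts: {~D, ~H}
Apply modus tollens to closure:
  ~D and A->D  =>  ~A
  ~H and G->H  =>  ~G
  ~G and E->G  =>  ~E
Final negated: {~A, ~D, ~E, ~G, ~H}
New negations: {~A, ~E, ~G}
Count = 3

3


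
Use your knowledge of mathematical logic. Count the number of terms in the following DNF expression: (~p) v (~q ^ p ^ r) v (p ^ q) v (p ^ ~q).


A DNF formula is a disjunction of terms (conjunctions).
Terms are separated by v.
Counting the disjuncts: 4 terms.

4


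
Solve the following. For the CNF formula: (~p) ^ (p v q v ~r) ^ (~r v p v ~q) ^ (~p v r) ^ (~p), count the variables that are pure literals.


Check each variable for pure literal status:
p: mixed (not pure)
q: mixed (not pure)
r: mixed (not pure)
Pure literal count = 0

0


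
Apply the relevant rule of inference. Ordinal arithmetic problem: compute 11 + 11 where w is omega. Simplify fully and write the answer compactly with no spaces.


Compute 11 + 11.
Ordinal + is associative but NOT commutative; for finite n>0, n + w = w but w + n stays w+n.
Both operands finite; ordinal + agrees with natural +: 11 + 11 = 22.
Result = 22

22


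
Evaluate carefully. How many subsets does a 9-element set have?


The power set of a set with n elements has 2^n elements.
|P(S)| = 2^9 = 512

512


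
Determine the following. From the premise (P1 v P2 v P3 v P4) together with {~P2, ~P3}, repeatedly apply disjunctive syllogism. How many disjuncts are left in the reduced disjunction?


Original disjuncts (4): P1, P2, P3, P4
Negated (eliminate): ~P2, ~P3
Remaining disjuncts: P1, P4
Count = 4 - 2 = 2

2


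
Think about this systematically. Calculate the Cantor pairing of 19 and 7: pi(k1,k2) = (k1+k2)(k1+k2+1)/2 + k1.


k1 + k2 = 26
(k1+k2)(k1+k2+1)/2 = 26 * 27 / 2 = 351
pi = 351 + 19 = 370

370


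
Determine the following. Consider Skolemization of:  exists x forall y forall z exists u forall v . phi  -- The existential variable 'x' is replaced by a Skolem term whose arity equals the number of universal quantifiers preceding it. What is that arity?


Quantifier prefix: exists x forall y forall z exists u forall v
'x' is existentially quantified at position 1.
No universal quantifiers precede it.
Skolem function arity = 0 (a Skolem constant)

0


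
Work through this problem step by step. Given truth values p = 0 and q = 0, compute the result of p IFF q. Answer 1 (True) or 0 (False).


p = 0, q = 0
Operation: p IFF q
Evaluate: 0 IFF 0 = 1

1


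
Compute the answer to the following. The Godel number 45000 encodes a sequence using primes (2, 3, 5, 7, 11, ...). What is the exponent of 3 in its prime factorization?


Factorize 45000 by dividing by 3 repeatedly.
Division steps: 3 divides 45000 exactly 2 time(s).
Exponent of 3 = 2

2


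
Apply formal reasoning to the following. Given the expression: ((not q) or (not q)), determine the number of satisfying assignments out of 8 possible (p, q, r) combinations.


Check all 8 assignments:
p=0, q=0, r=0: 1
p=0, q=0, r=1: 1
p=0, q=1, r=0: 0
p=0, q=1, r=1: 0
p=1, q=0, r=0: 1
p=1, q=0, r=1: 1
p=1, q=1, r=0: 0
p=1, q=1, r=1: 0
Count of True = 4

4


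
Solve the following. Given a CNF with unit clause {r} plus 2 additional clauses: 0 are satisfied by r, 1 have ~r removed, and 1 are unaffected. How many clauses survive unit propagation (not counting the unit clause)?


Satisfied (removed): 0
Shortened (remain): 1
Unchanged (remain): 1
Remaining = 1 + 1 = 2

2


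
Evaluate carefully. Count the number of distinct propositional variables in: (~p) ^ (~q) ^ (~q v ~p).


Identify each variable that appears in the formula.
Variables found: p, q
Count = 2

2


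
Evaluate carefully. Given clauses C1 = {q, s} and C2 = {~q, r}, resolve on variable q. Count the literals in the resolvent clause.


Remove q from C1 and ~q from C2.
C1 remainder: {s}
C2 remainder: {r}
Union (resolvent): {r, s}
Resolvent has 2 literal(s).

2


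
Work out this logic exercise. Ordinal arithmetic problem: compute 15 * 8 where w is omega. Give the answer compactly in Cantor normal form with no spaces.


Compute 15 * 8.
Ordinal * is associative and left-distributive over +, but NOT commutative; for finite n>1, n*w = w but w*n stays w*n.
Both finite; ordinal * agrees with natural *: 15 * 8 = 120.
Result = 120

120


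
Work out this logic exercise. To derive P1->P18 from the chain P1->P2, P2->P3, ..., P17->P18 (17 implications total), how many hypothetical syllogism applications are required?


With 17 implications in a chain connecting 18 propositions:
P1->P2, P2->P3, ..., P17->P18
Steps needed = (number of implications) - 1 = 17 - 1 = 16

16


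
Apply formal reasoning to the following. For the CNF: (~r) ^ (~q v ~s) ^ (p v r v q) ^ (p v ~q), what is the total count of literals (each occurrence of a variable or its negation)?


Counting literals in each clause:
Clause 1: 1 literal(s)
Clause 2: 2 literal(s)
Clause 3: 3 literal(s)
Clause 4: 2 literal(s)
Total = 8

8


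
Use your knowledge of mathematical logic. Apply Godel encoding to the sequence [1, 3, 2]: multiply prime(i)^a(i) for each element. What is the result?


Encode each element as an exponent of the corresponding prime:
  2^1 = 2
  3^3 = 27
  5^2 = 25
Product = 2 * 27 * 25 = 1350

1350


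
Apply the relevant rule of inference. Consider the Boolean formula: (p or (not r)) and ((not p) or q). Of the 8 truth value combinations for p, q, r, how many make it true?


Evaluate all 8 assignments for p, q, r:
p=0, q=0, r=0: 1
p=0, q=0, r=1: 0
p=0, q=1, r=0: 1
p=0, q=1, r=1: 0
p=1, q=0, r=0: 0
p=1, q=0, r=1: 0
p=1, q=1, r=0: 1
p=1, q=1, r=1: 1
Satisfying count = 4

4


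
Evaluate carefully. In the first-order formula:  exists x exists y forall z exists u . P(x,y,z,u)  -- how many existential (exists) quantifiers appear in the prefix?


Quantifier prefix: exists x exists y forall z exists u
Mark each quantifier type:
  E E U E
Universal count = 1, Existential count = 3
Asked for existential (exists) quantifiers: 3

3


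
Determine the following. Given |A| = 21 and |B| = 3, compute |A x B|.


The Cartesian product A x B contains all ordered pairs (a, b).
|A x B| = |A| * |B| = 21 * 3 = 63

63


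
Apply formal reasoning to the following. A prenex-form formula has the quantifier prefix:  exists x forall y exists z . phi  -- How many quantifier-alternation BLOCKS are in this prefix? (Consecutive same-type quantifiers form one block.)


Quantifier-type sequence: E A E  (A=forall, E=exists)
Group into maximal same-type runs:
  Ex1 | Ax1 | Ex1
Number of blocks = 3

3


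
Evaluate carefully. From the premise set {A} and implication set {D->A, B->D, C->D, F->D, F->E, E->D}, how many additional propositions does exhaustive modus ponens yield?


Initial facts: {A}
Apply modus ponens to closure:
  (no implication fires)
Final known: {A}
New propositions: {(none)}
Count = 0

0


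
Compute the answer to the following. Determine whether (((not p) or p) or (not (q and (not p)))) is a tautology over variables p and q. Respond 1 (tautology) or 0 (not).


Check all 4 assignments:
p=0, q=0: 1
p=0, q=1: 1
p=1, q=0: 1
p=1, q=1: 1
Satisfying count = 4/4.
Tautology iff count = 4: yes.

1


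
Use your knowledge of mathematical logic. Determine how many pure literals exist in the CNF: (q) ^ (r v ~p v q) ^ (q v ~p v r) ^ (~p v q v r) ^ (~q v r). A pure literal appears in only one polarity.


Check each variable for pure literal status:
p: pure negative
q: mixed (not pure)
r: pure positive
Pure literal count = 2

2


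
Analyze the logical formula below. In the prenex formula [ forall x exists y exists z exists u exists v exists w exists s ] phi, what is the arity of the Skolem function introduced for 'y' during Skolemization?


Quantifier prefix: forall x exists y exists z exists u exists v exists w exists s
'y' is existentially quantified at position 2.
Universal variables preceding it: x
Skolem function arity = 1

1


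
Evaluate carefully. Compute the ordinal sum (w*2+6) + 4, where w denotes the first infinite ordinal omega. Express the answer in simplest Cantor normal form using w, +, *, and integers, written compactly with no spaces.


Compute (w*2+6) + 4.
Ordinal + is associative but NOT commutative; for finite n>0, n + w = w but w + n stays w+n.
By associativity: (w*2+6) + 4 = w*2 + (6+4) = w*2+10.
Result = w*2+10

w*2+10


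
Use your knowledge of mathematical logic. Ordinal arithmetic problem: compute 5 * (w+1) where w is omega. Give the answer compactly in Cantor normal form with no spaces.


Compute 5 * (w+1).
Ordinal * is associative and left-distributive over +, but NOT commutative; for finite n>1, n*w = w but w*n stays w*n.
By left-distributivity: 5 * (w+1) = 5*w + 5*1 = w + 5 = w+5.
Result = w+5

w+5


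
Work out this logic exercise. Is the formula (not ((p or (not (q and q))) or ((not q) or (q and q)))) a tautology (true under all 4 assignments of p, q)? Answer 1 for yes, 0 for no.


Check all 4 assignments:
p=0, q=0: 0
p=0, q=1: 0
p=1, q=0: 0
p=1, q=1: 0
Satisfying count = 0/4.
Tautology iff count = 4: no.

0


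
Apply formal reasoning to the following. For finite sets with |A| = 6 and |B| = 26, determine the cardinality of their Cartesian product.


The Cartesian product A x B contains all ordered pairs (a, b).
|A x B| = |A| * |B| = 6 * 26 = 156

156
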